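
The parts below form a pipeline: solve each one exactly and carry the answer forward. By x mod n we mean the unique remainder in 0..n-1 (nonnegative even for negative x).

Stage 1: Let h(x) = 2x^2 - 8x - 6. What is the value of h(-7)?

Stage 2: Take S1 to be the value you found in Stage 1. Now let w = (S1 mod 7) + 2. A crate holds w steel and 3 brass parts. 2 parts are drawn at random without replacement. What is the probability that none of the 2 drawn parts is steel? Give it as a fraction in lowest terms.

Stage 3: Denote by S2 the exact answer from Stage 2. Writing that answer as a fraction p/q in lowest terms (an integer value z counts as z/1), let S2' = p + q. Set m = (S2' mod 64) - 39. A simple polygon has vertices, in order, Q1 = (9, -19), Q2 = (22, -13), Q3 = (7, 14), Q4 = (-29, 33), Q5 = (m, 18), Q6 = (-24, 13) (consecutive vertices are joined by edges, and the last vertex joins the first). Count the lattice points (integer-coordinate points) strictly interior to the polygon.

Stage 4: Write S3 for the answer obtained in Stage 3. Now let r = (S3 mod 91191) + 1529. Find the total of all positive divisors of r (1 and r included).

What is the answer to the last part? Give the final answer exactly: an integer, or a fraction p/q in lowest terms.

Stage 1: 2*(-7)^2 - 8*(-7)^1 - 6 = (98) + (56) + (-6) = 148; answer 148
Stage 2: S1 = 148; w = 3; total draws C(6,2) = 15; favorable C(3,2) = 3; P = 1/5; answer 1/5
Stage 3: S2 = 1/5; threaded value p + q = 6; m = -33; cross terms: (9*-13 - 22*-19)=301, (22*14 - 7*-13)=399, (7*33 - -29*14)=637, (-29*18 - -33*33)=567, (-33*13 - -24*18)=3, (-24*-19 - 9*13)=339; twice the area = |2246| = 2246; area = 1123; boundary points = 1 + 3 + 1 + 1 + 1 + 1 = 8; strictly interior points = area - boundary/2 + 1 = 1120; answer 1120
Stage 4: S3 = 1120; r = 2649; 2649 = 3 * 883; sigma = (1 + 3) * (1 + 883) = 4 * 884 = 3536; answer 3536

3536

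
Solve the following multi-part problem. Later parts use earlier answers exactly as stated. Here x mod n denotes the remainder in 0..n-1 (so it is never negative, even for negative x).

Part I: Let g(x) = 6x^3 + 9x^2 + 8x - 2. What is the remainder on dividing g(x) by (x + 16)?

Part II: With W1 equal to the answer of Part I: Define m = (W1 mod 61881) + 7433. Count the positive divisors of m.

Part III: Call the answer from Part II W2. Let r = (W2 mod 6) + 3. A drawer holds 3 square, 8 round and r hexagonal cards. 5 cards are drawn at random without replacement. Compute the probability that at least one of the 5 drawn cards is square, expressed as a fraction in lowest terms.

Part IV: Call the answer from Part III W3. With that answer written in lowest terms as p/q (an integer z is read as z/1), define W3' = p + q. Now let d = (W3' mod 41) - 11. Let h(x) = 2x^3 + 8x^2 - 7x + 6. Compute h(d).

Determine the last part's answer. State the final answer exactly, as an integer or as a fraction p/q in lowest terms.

10134

Part I: remainder = value at the root: 6*(-16)^3 + 9*(-16)^2 + 8*(-16)^1 - 2 = (-24576) + (2304) + (-128) + (-2) = -22402; answer -22402
Part II: W1 = -22402; m = 46912; 46912 = 2^6 * 733; number of divisors = (6+1) * (1+1) = 14; answer 14
Part III: W2 = 14; r = 5; total draws C(16,5) = 4368; complement C(13,5) = 1287; favorable 4368 - 1287 = 3081; P = 79/112; answer 79/112
Part IV: W3 = 79/112; threaded value p + q = 191; d = 16; 2*(16)^3 + 8*(16)^2 - 7*(16)^1 + 6 = (8192) + (2048) + (-112) + (6) = 10134; answer 10134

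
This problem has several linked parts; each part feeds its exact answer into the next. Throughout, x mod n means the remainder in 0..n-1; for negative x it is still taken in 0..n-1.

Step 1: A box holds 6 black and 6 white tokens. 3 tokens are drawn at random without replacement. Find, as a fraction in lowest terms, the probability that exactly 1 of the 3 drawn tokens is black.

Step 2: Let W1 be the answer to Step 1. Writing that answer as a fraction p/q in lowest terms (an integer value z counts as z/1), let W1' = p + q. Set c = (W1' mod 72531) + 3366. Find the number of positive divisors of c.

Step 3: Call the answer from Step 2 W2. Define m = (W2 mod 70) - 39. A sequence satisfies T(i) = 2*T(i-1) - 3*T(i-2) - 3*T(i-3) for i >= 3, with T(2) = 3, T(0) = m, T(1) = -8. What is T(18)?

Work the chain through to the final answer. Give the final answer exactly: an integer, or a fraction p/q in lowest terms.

Step 1: total draws C(12,3) = 220; favorable C(6,1)*C(6,2) = 90; P = 9/22; answer 9/22
Step 2: W1 = 9/22; threaded value p + q = 31; c = 3397; 3397 = 43 * 79; number of divisors = (1+1) * (1+1) = 4; answer 4
Step 3: W2 = 4; m = -35; T(3) = 2*(3) - 3*(-8) - 3*(-35) = 135; iterating: T(3)=135, T(4)=285, T(5)=156, T(6)=-948, T(7)=-3219, T(8)=-4062, T(9)=4377, T(10)=30597, T(11)=60249, T(12)=15576, T(13)=-241386, T(14)=-710247, T(15)=-743064, T(16)=1368771, T(17)=7097475, T(18)=12317829; answer 12317829

12317829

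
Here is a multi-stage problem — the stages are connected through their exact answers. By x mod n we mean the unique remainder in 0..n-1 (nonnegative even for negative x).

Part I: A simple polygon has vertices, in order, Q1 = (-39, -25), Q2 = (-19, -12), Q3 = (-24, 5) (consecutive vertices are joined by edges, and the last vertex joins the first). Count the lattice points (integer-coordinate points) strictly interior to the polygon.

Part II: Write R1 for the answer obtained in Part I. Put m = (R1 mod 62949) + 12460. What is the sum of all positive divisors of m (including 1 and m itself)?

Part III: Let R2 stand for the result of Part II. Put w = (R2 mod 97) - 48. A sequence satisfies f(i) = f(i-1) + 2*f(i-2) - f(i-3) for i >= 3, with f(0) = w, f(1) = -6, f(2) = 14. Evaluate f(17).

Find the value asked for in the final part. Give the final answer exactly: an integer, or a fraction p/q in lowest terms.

Part I: cross terms: (-39*-12 - -19*-25)=-7, (-19*5 - -24*-12)=-383, (-24*-25 - -39*5)=795; twice the area = |405| = 405; area = 405/2; boundary points = 1 + 1 + 15 = 17; strictly interior points = area - boundary/2 + 1 = 195; answer 195
Part II: R1 = 195; m = 12655; 12655 = 5 * 2531; sigma = (1 + 5) * (1 + 2531) = 6 * 2532 = 15192; answer 15192
Part III: R2 = 15192; w = 12; f(3) = 1*(14) + 2*(-6) - 1*(12) = -10; iterating: f(3)=-10, f(4)=24, f(5)=-10, f(6)=48, f(7)=4, f(8)=110, f(9)=70, f(10)=286, f(11)=316, f(12)=818, f(13)=1164, f(14)=2484, f(15)=3994, f(16)=7798, f(17)=13302; answer 13302

13302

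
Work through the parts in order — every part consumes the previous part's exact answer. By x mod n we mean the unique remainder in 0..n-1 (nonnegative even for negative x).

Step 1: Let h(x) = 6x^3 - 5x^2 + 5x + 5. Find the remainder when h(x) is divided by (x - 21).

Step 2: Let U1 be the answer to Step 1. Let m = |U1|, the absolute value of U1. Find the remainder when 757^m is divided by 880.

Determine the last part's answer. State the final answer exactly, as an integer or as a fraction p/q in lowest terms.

Step 1: remainder = value at the root: 6*(21)^3 - 5*(21)^2 + 5*(21)^1 + 5 = (55566) + (-2205) + (105) + (5) = 53471; answer 53471
Step 2: U1 = 53471; m = 53471; squarings mod 880: 757^1=757, 757^2=169, 757^4=401, 757^8=641, 757^16=801, 757^32=81, 757^64=401, 757^128=641, 757^256=801, 757^512=81, 757^1024=401, 757^2048=641, 757^4096=801, 757^8192=81, 757^16384=401, 757^32768=641; 757^53471 = 757^1 * 757^2 * 757^4 * 757^8 * 757^16 * 757^64 * 757^128 * 757^4096 * 757^16384 * 757^32768 = 493 (mod 880); answer 493

493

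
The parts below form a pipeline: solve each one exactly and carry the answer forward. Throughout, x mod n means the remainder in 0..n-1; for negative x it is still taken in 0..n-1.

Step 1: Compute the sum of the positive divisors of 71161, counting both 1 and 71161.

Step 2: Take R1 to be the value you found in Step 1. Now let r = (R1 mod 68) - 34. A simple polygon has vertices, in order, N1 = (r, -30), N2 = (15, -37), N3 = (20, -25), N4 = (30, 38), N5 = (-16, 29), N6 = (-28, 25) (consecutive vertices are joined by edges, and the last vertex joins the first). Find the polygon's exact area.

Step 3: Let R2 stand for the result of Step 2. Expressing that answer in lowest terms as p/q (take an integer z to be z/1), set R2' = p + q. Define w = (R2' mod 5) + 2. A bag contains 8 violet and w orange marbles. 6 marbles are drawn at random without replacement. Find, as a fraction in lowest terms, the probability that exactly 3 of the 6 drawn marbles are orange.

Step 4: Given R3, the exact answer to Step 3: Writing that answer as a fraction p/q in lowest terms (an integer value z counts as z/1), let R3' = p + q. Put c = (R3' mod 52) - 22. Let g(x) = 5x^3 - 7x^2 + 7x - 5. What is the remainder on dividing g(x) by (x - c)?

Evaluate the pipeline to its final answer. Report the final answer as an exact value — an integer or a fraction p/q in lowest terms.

Step 1: 71161 is prime, so its only divisors are 1 and 71161; sigma = 1 + 71161 = 71162; answer 71162
Step 2: R1 = 71162; r = 0; cross terms: (0*-37 - 15*-30)=450, (15*-25 - 20*-37)=365, (20*38 - 30*-25)=1510, (30*29 - -16*38)=1478, (-16*25 - -28*29)=412, (-28*-30 - 0*25)=840; twice the area = |5055| = 5055; area = 5055/2; answer 5055/2
Step 3: R2 = 5055/2; threaded value p + q = 5057; w = 4; total draws C(12,6) = 924; favorable C(4,3)*C(8,3) = 224; P = 8/33; answer 8/33
Step 4: R3 = 8/33; threaded value p + q = 41; c = 19; remainder = value at the root: 5*(19)^3 - 7*(19)^2 + 7*(19)^1 - 5 = (34295) + (-2527) + (133) + (-5) = 31896; answer 31896

31896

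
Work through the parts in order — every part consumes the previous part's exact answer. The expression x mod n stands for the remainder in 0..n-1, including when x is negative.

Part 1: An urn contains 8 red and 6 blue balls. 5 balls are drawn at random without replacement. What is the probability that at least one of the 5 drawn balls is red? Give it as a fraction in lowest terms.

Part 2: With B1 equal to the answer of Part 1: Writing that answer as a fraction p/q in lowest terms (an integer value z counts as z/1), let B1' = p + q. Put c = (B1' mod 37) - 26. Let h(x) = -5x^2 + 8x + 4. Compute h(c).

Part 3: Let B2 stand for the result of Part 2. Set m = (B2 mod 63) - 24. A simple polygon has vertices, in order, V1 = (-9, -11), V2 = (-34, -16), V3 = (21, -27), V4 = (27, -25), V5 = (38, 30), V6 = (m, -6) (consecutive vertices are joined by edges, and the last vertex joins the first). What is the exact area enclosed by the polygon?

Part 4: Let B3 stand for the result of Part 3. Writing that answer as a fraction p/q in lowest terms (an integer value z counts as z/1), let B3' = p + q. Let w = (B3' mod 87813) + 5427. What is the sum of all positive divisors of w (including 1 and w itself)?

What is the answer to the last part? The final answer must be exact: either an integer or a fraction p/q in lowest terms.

Part 1: total draws C(14,5) = 2002; complement C(6,5) = 6; favorable 2002 - 6 = 1996; P = 998/1001; answer 998/1001
Part 2: B1 = 998/1001; threaded value p + q = 1999; c = -25; -5*(-25)^2 + 8*(-25)^1 + 4 = (-3125) + (-200) + (4) = -3321; answer -3321
Part 3: B2 = -3321; m = -6; cross terms: (-9*-16 - -34*-11)=-230, (-34*-27 - 21*-16)=1254, (21*-25 - 27*-27)=204, (27*30 - 38*-25)=1760, (38*-6 - -6*30)=-48, (-6*-11 - -9*-6)=12; twice the area = |2952| = 2952; area = 1476; answer 1476
Part 4: B3 = 1476; threaded value p + q = 1477; w = 6904; 6904 = 2^3 * 863; sigma = (1 + 2 + 4 + 8) * (1 + 863) = 15 * 864 = 12960; answer 12960

12960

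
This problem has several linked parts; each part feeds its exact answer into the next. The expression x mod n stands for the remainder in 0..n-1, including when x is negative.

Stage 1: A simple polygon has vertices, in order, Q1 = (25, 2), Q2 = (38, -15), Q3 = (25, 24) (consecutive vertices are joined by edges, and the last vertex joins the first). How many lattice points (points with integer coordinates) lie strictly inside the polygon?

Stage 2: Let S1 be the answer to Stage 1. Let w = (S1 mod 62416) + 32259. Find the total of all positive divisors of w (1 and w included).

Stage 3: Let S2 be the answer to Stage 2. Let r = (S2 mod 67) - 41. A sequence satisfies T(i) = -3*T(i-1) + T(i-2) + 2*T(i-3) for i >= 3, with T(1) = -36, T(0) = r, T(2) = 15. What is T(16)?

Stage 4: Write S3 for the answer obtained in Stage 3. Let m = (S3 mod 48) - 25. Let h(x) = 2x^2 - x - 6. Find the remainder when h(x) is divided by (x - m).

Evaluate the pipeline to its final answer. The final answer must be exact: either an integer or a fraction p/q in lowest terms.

Stage 1: cross terms: (25*-15 - 38*2)=-451, (38*24 - 25*-15)=1287, (25*2 - 25*24)=-550; twice the area = |286| = 286; area = 143; boundary points = 1 + 13 + 22 = 36; strictly interior points = area - boundary/2 + 1 = 126; answer 126
Stage 2: S1 = 126; w = 32385; 32385 = 3 * 5 * 17 * 127; sigma = (1 + 3) * (1 + 5) * (1 + 17) * (1 + 127) = 4 * 6 * 18 * 128 = 55296; answer 55296
Stage 3: S2 = 55296; r = -20; T(3) = -3*(15) + 1*(-36) + 2*(-20) = -121; iterating: T(3)=-121, T(4)=306, T(5)=-1009, T(6)=3091, T(7)=-9670, T(8)=30083, T(9)=-93737, T(10)=291954, T(11)=-909433, T(12)=2832779, T(13)=-8823862, T(14)=27485499, T(15)=-85614801, T(16)=266682178; answer 266682178
Stage 4: S3 = 266682178; m = 9; remainder = value at the root: 2*(9)^2 - 1*(9)^1 - 6 = (162) + (-9) + (-6) = 147; answer 147

147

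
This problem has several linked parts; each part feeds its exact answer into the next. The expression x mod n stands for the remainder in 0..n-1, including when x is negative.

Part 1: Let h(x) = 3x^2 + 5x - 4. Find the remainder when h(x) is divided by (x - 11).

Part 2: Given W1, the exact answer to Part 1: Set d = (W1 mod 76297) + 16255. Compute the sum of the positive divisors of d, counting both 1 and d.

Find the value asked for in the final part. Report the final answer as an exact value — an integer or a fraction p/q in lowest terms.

16960

Part 1: remainder = value at the root: 3*(11)^2 + 5*(11)^1 - 4 = (363) + (55) + (-4) = 414; answer 414
Part 2: W1 = 414; d = 16669; 16669 = 79 * 211; sigma = (1 + 79) * (1 + 211) = 80 * 212 = 16960; answer 16960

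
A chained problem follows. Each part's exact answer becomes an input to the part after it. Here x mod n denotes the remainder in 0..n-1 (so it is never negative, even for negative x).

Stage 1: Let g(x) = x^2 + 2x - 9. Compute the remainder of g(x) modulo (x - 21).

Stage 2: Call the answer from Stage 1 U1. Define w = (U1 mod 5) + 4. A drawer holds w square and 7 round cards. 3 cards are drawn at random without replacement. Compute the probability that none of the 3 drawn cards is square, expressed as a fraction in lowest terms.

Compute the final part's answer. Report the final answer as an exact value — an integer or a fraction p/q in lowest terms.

1/13

Stage 1: remainder = value at the root: 1*(21)^2 + 2*(21)^1 - 9 = (441) + (42) + (-9) = 474; answer 474
Stage 2: U1 = 474; w = 8; total draws C(15,3) = 455; favorable C(7,3) = 35; P = 1/13; answer 1/13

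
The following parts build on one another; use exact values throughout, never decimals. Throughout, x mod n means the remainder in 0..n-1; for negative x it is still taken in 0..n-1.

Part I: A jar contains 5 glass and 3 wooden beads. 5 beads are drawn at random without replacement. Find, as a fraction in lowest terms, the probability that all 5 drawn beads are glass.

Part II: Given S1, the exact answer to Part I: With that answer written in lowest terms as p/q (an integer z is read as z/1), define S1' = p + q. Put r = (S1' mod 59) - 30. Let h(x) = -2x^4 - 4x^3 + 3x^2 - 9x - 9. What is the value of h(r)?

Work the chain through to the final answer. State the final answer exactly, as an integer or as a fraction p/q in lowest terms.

Part I: total draws C(8,5) = 56; favorable C(5,5) = 1; P = 1/56; answer 1/56
Part II: S1 = 1/56; threaded value p + q = 57; r = 27; -2*(27)^4 - 4*(27)^3 + 3*(27)^2 - 9*(27)^1 - 9 = (-1062882) + (-78732) + (2187) + (-243) + (-9) = -1139679; answer -1139679

-1139679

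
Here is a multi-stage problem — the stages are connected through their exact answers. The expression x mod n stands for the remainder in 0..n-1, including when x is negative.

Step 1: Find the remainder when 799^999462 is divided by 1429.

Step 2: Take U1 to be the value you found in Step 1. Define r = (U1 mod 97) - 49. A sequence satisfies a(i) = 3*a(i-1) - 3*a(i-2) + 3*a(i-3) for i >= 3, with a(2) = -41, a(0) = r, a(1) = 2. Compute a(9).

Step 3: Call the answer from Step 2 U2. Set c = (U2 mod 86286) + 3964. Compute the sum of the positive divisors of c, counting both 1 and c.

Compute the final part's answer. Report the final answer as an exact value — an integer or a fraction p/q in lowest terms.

Step 1: squarings mod 1429: 799^1=799, 799^2=1067, 799^4=1005, 799^8=1151, 799^16=118, 799^32=1063, 799^64=1059, 799^128=1145, 799^256=632, 799^512=733, 799^1024=1414, 799^2048=225, 799^4096=610, 799^8192=560, 799^16384=649, 799^32768=1075, 799^65536=993, 799^131072=39, 799^262144=92, 799^524288=1319; 799^999462 = 799^2 * 799^4 * 799^32 * 799^16384 * 799^65536 * 799^131072 * 799^262144 * 799^524288 = 1129 (mod 1429); answer 1129
Step 2: U1 = 1129; r = 13; a(3) = 3*(-41) - 3*(2) + 3*(13) = -90; iterating: a(3)=-90, a(4)=-141, a(5)=-276, a(6)=-675, a(7)=-1620, a(8)=-3663, a(9)=-8154; answer -8154
Step 3: U2 = -8154; c = 82096; 82096 = 2^4 * 7 * 733; sigma = (1 + 2 + 4 + 8 + 16) * (1 + 7) * (1 + 733) = 31 * 8 * 734 = 182032; answer 182032

182032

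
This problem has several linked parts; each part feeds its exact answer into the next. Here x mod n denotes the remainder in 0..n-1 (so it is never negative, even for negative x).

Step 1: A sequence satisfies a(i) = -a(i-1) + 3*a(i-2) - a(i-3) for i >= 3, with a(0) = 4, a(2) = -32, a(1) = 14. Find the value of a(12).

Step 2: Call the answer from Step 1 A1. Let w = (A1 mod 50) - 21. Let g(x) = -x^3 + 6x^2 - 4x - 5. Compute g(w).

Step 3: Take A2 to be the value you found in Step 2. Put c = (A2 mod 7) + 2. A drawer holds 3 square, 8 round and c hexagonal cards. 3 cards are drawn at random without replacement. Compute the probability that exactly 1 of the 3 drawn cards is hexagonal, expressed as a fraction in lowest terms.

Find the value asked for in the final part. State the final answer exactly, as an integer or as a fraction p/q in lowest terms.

55/112

Step 1: a(3) = -1*(-32) + 3*(14) - 1*(4) = 70; iterating: a(3)=70, a(4)=-180, a(5)=422, a(6)=-1032, a(7)=2478, a(8)=-5996, a(9)=14462, a(10)=-34928, a(11)=84310, a(12)=-203556; answer -203556
Step 2: A1 = -203556; w = 23; -1*(23)^3 + 6*(23)^2 - 4*(23)^1 - 5 = (-12167) + (3174) + (-92) + (-5) = -9090; answer -9090
Step 3: A2 = -9090; c = 5; total draws C(16,3) = 560; favorable C(5,1)*C(11,2) = 275; P = 55/112; answer 55/112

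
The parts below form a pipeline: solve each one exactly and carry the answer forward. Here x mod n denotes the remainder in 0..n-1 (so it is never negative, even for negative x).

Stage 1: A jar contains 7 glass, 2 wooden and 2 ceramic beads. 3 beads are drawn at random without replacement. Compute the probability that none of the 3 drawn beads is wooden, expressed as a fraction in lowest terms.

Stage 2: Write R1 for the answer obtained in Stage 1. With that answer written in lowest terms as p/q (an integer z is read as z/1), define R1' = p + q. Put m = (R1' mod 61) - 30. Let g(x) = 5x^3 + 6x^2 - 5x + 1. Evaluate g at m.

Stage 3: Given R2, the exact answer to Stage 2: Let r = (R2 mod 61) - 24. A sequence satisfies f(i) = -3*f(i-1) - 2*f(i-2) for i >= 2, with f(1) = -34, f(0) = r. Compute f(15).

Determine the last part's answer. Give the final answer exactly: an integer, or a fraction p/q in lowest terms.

-1900462

Stage 1: total draws C(11,3) = 165; favorable C(9,3) = 84; P = 28/55; answer 28/55
Stage 2: R1 = 28/55; threaded value p + q = 83; m = -8; 5*(-8)^3 + 6*(-8)^2 - 5*(-8)^1 + 1 = (-2560) + (384) + (40) + (1) = -2135; answer -2135
Stage 3: R2 = -2135; r = -24; f(2) = -3*(-34) - 2*(-24) = 150; iterating: f(2)=150, f(3)=-382, f(4)=846, f(5)=-1774, f(6)=3630, f(7)=-7342, f(8)=14766, f(9)=-29614, f(10)=59310, f(11)=-118702, f(12)=237486, f(13)=-475054, f(14)=950190, f(15)=-1900462; answer -1900462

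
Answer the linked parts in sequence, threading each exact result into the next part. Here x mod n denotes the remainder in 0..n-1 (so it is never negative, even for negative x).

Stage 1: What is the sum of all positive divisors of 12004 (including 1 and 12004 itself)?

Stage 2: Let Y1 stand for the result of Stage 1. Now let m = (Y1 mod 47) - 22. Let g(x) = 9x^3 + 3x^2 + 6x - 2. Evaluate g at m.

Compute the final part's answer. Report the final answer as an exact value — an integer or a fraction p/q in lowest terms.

-43454

Stage 1: 12004 = 2^2 * 3001; sigma = (1 + 2 + 4) * (1 + 3001) = 7 * 3002 = 21014; answer 21014
Stage 2: Y1 = 21014; m = -17; 9*(-17)^3 + 3*(-17)^2 + 6*(-17)^1 - 2 = (-44217) + (867) + (-102) + (-2) = -43454; answer -43454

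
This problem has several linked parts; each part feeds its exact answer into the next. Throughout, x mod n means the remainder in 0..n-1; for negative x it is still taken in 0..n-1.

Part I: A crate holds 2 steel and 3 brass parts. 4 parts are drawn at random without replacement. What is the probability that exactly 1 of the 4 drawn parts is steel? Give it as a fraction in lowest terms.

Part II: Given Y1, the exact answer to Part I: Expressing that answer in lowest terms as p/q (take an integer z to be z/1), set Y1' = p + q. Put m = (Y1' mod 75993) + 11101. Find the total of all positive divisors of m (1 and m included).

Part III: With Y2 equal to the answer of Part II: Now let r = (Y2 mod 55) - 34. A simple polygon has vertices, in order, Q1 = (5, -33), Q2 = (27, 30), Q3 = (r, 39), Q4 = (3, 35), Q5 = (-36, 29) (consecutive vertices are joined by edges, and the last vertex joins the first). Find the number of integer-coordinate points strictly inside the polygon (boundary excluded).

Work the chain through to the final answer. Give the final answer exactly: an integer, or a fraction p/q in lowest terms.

Part I: total draws C(5,4) = 5; favorable C(2,1)*C(3,3) = 2; P = 2/5; answer 2/5
Part II: Y1 = 2/5; threaded value p + q = 7; m = 11108; 11108 = 2^2 * 2777; sigma = (1 + 2 + 4) * (1 + 2777) = 7 * 2778 = 19446; answer 19446
Part III: Y2 = 19446; r = -3; cross terms: (5*30 - 27*-33)=1041, (27*39 - -3*30)=1143, (-3*35 - 3*39)=-222, (3*29 - -36*35)=1347, (-36*-33 - 5*29)=1043; twice the area = |4352| = 4352; area = 2176; boundary points = 1 + 3 + 2 + 3 + 1 = 10; strictly interior points = area - boundary/2 + 1 = 2172; answer 2172

2172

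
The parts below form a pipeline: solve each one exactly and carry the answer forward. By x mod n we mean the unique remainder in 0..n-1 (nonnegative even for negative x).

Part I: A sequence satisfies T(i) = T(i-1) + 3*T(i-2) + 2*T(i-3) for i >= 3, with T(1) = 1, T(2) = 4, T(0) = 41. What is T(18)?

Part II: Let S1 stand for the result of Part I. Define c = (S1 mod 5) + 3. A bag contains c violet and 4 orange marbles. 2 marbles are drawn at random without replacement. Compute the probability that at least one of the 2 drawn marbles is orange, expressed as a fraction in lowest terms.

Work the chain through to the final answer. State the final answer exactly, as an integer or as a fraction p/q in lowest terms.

Part I: T(3) = 1*(4) + 3*(1) + 2*(41) = 89; iterating: T(3)=89, T(4)=103, T(5)=378, T(6)=865, T(7)=2205, T(8)=5556, T(9)=13901, T(10)=34979, T(11)=87794, T(12)=220533, T(13)=553873, T(14)=1391060, T(15)=3493745, T(16)=8774671, T(17)=22038026, T(18)=55349529; answer 55349529
Part II: S1 = 55349529; c = 7; total draws C(11,2) = 55; complement C(7,2) = 21; favorable 55 - 21 = 34; P = 34/55; answer 34/55

34/55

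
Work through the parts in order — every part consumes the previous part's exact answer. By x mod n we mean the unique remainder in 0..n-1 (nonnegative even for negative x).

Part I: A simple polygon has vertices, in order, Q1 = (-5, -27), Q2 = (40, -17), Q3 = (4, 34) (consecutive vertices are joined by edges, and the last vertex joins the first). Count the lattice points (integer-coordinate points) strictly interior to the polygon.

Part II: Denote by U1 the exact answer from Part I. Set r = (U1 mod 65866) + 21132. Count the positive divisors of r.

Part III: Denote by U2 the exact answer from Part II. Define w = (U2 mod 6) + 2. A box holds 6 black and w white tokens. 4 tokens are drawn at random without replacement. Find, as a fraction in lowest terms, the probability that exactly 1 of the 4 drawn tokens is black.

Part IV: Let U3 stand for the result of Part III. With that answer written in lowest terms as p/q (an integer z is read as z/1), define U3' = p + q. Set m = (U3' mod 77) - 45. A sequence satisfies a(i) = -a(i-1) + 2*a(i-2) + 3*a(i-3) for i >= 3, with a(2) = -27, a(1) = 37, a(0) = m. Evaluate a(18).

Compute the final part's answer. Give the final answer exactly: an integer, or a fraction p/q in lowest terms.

9464

Part I: cross terms: (-5*-17 - 40*-27)=1165, (40*34 - 4*-17)=1428, (4*-27 - -5*34)=62; twice the area = |2655| = 2655; area = 2655/2; boundary points = 5 + 3 + 1 = 9; strictly interior points = area - boundary/2 + 1 = 1324; answer 1324
Part II: U1 = 1324; r = 22456; 22456 = 2^3 * 7 * 401; number of divisors = (3+1) * (1+1) * (1+1) = 16; answer 16
Part III: U2 = 16; w = 6; total draws C(12,4) = 495; favorable C(6,1)*C(6,3) = 120; P = 8/33; answer 8/33
Part IV: U3 = 8/33; threaded value p + q = 41; m = -4; a(3) = -1*(-27) + 2*(37) + 3*(-4) = 89; iterating: a(3)=89, a(4)=-32, a(5)=129, a(6)=74, a(7)=88, a(8)=447, a(9)=-49, a(10)=1207, a(11)=36, a(12)=2231, a(13)=1462, a(14)=3108, a(15)=6509, a(16)=4093, a(17)=18249, a(18)=9464; answer 9464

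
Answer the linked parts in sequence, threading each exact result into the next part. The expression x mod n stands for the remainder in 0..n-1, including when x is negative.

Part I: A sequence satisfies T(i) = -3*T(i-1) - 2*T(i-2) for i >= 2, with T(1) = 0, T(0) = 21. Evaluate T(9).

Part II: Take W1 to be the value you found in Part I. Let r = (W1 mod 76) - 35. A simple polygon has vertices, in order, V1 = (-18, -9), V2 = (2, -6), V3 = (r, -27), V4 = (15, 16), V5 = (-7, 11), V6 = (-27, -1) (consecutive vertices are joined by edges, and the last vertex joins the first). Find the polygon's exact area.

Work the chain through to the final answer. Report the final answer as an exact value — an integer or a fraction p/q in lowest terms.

Part I: T(2) = -3*(0) - 2*(21) = -42; iterating: T(2)=-42, T(3)=126, T(4)=-294, T(5)=630, T(6)=-1302, T(7)=2646, T(8)=-5334, T(9)=10710; answer 10710
Part II: W1 = 10710; r = 35; cross terms: (-18*-6 - 2*-9)=126, (2*-27 - 35*-6)=156, (35*16 - 15*-27)=965, (15*11 - -7*16)=277, (-7*-1 - -27*11)=304, (-27*-9 - -18*-1)=225; twice the area = |2053| = 2053; area = 2053/2; answer 2053/2

2053/2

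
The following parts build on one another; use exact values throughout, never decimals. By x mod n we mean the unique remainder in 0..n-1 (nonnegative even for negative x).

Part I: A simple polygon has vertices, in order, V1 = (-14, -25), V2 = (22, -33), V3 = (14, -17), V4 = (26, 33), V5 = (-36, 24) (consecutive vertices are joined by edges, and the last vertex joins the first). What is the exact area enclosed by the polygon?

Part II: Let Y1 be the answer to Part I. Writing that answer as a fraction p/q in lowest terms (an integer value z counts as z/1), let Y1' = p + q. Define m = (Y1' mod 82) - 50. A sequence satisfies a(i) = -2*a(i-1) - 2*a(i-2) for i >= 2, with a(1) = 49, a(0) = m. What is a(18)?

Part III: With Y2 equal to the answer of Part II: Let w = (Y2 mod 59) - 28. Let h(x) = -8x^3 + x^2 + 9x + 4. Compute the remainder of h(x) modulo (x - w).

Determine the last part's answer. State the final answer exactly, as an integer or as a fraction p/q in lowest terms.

17632

Part I: cross terms: (-14*-33 - 22*-25)=1012, (22*-17 - 14*-33)=88, (14*33 - 26*-17)=904, (26*24 - -36*33)=1812, (-36*-25 - -14*24)=1236; twice the area = |5052| = 5052; area = 2526; answer 2526
Part II: Y1 = 2526; threaded value p + q = 2527; m = 17; a(2) = -2*(49) - 2*(17) = -132; iterating: a(2)=-132, a(3)=166, a(4)=-68, a(5)=-196, a(6)=528, a(7)=-664, a(8)=272, a(9)=784, a(10)=-2112, a(11)=2656, a(12)=-1088, a(13)=-3136, a(14)=8448, a(15)=-10624, a(16)=4352, a(17)=12544, a(18)=-33792; answer -33792
Part III: Y2 = -33792; w = -13; remainder = value at the root: -8*(-13)^3 + 1*(-13)^2 + 9*(-13)^1 + 4 = (17576) + (169) + (-117) + (4) = 17632; answer 17632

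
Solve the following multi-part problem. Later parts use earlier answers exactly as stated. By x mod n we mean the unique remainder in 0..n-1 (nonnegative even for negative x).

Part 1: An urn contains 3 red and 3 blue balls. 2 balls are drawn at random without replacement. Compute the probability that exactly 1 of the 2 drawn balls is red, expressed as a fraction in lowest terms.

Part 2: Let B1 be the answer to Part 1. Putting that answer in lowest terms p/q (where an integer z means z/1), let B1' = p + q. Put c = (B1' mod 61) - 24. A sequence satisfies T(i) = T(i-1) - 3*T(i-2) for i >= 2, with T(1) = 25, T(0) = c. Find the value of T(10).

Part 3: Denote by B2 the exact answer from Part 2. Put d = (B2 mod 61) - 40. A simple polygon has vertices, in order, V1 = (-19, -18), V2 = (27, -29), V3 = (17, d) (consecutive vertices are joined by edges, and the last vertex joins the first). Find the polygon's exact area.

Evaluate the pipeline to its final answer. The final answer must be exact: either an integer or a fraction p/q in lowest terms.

Part 1: total draws C(6,2) = 15; favorable C(3,1)*C(3,1) = 9; P = 3/5; answer 3/5
Part 2: B1 = 3/5; threaded value p + q = 8; c = -16; T(2) = 1*(25) - 3*(-16) = 73; iterating: T(2)=73, T(3)=-2, T(4)=-221, T(5)=-215, T(6)=448, T(7)=1093, T(8)=-251, T(9)=-3530, T(10)=-2777; answer -2777
Part 3: B2 = -2777; d = -11; cross terms: (-19*-29 - 27*-18)=1037, (27*-11 - 17*-29)=196, (17*-18 - -19*-11)=-515; twice the area = |718| = 718; area = 359; answer 359

359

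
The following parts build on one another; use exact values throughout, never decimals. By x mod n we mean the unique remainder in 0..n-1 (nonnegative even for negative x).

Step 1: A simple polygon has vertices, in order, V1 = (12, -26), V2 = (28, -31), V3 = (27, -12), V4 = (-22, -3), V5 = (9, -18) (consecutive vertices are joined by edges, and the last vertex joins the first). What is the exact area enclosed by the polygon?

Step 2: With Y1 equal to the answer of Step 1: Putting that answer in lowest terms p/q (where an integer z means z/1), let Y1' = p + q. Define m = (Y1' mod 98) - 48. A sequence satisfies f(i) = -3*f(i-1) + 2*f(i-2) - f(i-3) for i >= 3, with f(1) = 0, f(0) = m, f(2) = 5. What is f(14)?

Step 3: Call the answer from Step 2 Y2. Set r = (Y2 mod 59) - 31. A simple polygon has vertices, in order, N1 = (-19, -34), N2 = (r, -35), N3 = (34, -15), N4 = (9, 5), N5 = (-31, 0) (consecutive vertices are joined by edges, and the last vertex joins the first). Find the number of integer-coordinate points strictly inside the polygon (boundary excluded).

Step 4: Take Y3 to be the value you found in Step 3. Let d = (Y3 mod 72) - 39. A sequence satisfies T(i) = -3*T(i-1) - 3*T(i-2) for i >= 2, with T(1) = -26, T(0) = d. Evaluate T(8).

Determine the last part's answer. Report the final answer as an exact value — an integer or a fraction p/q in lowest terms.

405

Step 1: cross terms: (12*-31 - 28*-26)=356, (28*-12 - 27*-31)=501, (27*-3 - -22*-12)=-345, (-22*-18 - 9*-3)=423, (9*-26 - 12*-18)=-18; twice the area = |917| = 917; area = 917/2; answer 917/2
Step 2: Y1 = 917/2; threaded value p + q = 919; m = -11; f(3) = -3*(5) + 2*(0) - 1*(-11) = -4; iterating: f(3)=-4, f(4)=22, f(5)=-79, f(6)=285, f(7)=-1035, f(8)=3754, f(9)=-13617, f(10)=49394, f(11)=-179170, f(12)=649915, f(13)=-2357479, f(14)=8551437; answer 8551437
Step 3: Y2 = 8551437; r = 5; cross terms: (-19*-35 - 5*-34)=835, (5*-15 - 34*-35)=1115, (34*5 - 9*-15)=305, (9*0 - -31*5)=155, (-31*-34 - -19*0)=1054; twice the area = |3464| = 3464; area = 1732; boundary points = 1 + 1 + 5 + 5 + 2 = 14; strictly interior points = area - boundary/2 + 1 = 1726; answer 1726
Step 4: Y3 = 1726; d = 31; T(2) = -3*(-26) - 3*(31) = -15; iterating: T(2)=-15, T(3)=123, T(4)=-324, T(5)=603, T(6)=-837, T(7)=702, T(8)=405; answer 405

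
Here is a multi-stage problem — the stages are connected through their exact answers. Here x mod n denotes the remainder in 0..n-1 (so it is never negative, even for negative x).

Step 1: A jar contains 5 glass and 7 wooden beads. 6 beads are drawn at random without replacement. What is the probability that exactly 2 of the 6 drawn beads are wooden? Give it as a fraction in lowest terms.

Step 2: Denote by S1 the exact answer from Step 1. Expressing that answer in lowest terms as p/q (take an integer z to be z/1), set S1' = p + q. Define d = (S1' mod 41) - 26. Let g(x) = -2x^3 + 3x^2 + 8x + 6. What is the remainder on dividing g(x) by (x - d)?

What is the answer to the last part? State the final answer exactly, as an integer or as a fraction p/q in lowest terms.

12498

Step 1: total draws C(12,6) = 924; favorable C(7,2)*C(5,4) = 105; P = 5/44; answer 5/44
Step 2: S1 = 5/44; threaded value p + q = 49; d = -18; remainder = value at the root: -2*(-18)^3 + 3*(-18)^2 + 8*(-18)^1 + 6 = (11664) + (972) + (-144) + (6) = 12498; answer 12498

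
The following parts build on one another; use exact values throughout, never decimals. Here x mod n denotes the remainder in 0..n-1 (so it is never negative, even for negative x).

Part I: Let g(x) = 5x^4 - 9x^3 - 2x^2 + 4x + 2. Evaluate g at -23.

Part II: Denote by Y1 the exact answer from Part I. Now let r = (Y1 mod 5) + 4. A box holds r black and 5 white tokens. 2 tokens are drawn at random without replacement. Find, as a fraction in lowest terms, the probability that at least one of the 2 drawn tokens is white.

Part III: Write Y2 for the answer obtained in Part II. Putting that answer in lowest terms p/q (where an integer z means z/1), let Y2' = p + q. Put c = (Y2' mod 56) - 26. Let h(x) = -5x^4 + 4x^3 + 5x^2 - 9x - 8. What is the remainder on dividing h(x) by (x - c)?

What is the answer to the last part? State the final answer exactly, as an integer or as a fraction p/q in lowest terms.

-265373

Part I: 5*(-23)^4 - 9*(-23)^3 - 2*(-23)^2 + 4*(-23)^1 + 2 = (1399205) + (109503) + (-1058) + (-92) + (2) = 1507560; answer 1507560
Part II: Y1 = 1507560; r = 4; total draws C(9,2) = 36; complement C(4,2) = 6; favorable 36 - 6 = 30; P = 5/6; answer 5/6
Part III: Y2 = 5/6; threaded value p + q = 11; c = -15; remainder = value at the root: -5*(-15)^4 + 4*(-15)^3 + 5*(-15)^2 - 9*(-15)^1 - 8 = (-253125) + (-13500) + (1125) + (135) + (-8) = -265373; answer -265373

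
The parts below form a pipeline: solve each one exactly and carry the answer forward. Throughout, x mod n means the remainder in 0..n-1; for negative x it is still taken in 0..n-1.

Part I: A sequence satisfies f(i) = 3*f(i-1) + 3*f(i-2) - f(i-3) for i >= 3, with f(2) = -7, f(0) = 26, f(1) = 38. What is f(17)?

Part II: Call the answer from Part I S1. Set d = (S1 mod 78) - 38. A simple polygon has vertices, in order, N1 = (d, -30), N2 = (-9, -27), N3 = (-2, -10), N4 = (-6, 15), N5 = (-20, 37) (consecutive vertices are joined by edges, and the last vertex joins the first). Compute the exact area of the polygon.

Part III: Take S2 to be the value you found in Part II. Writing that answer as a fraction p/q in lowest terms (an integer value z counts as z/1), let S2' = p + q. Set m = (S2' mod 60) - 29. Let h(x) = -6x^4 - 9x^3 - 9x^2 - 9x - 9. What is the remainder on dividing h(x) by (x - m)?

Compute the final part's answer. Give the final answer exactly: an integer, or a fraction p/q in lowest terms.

Part I: f(3) = 3*(-7) + 3*(38) - 1*(26) = 67; iterating: f(3)=67, f(4)=142, f(5)=634, f(6)=2261, f(7)=8543, f(8)=31778, f(9)=118702, f(10)=442897, f(11)=1653019, f(12)=6169046, f(13)=23023298, f(14)=85924013, f(15)=320672887, f(16)=1196767402, f(17)=4466396854; answer 4466396854
Part II: S1 = 4466396854; d = -28; cross terms: (-28*-27 - -9*-30)=486, (-9*-10 - -2*-27)=36, (-2*15 - -6*-10)=-90, (-6*37 - -20*15)=78, (-20*-30 - -28*37)=1636; twice the area = |2146| = 2146; area = 1073; answer 1073
Part III: S2 = 1073; threaded value p + q = 1074; m = 25; remainder = value at the root: -6*(25)^4 - 9*(25)^3 - 9*(25)^2 - 9*(25)^1 - 9 = (-2343750) + (-140625) + (-5625) + (-225) + (-9) = -2490234; answer -2490234

-2490234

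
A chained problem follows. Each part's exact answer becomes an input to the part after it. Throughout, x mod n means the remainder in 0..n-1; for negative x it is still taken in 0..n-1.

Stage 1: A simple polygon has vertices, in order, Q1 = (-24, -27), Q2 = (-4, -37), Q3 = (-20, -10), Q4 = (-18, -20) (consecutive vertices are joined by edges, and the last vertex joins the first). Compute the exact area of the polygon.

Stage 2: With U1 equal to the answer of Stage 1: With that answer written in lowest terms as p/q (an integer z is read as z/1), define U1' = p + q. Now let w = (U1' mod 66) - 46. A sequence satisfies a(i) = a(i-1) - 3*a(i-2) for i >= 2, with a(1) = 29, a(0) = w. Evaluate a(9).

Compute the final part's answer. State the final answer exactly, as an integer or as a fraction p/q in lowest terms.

Stage 1: cross terms: (-24*-37 - -4*-27)=780, (-4*-10 - -20*-37)=-700, (-20*-20 - -18*-10)=220, (-18*-27 - -24*-20)=6; twice the area = |306| = 306; area = 153; answer 153
Stage 2: U1 = 153; threaded value p + q = 154; w = -24; a(2) = 1*(29) - 3*(-24) = 101; iterating: a(2)=101, a(3)=14, a(4)=-289, a(5)=-331, a(6)=536, a(7)=1529, a(8)=-79, a(9)=-4666; answer -4666

-4666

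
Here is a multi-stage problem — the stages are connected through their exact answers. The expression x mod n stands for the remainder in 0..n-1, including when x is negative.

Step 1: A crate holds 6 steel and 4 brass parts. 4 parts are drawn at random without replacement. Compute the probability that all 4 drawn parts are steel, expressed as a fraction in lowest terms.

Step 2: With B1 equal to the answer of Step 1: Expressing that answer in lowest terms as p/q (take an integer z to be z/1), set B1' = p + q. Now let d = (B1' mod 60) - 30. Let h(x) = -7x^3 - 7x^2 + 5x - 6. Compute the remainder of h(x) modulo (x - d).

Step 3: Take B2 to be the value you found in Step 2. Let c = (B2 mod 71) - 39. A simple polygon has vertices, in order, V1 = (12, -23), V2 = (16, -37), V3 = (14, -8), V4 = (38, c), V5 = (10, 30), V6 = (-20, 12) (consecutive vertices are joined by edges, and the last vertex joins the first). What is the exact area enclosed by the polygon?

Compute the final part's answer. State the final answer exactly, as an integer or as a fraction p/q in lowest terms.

Step 1: total draws C(10,4) = 210; favorable C(6,4) = 15; P = 1/14; answer 1/14
Step 2: B1 = 1/14; threaded value p + q = 15; d = -15; remainder = value at the root: -7*(-15)^3 - 7*(-15)^2 + 5*(-15)^1 - 6 = (23625) + (-1575) + (-75) + (-6) = 21969; answer 21969
Step 3: B2 = 21969; c = -9; cross terms: (12*-37 - 16*-23)=-76, (16*-8 - 14*-37)=390, (14*-9 - 38*-8)=178, (38*30 - 10*-9)=1230, (10*12 - -20*30)=720, (-20*-23 - 12*12)=316; twice the area = |2758| = 2758; area = 1379; answer 1379

1379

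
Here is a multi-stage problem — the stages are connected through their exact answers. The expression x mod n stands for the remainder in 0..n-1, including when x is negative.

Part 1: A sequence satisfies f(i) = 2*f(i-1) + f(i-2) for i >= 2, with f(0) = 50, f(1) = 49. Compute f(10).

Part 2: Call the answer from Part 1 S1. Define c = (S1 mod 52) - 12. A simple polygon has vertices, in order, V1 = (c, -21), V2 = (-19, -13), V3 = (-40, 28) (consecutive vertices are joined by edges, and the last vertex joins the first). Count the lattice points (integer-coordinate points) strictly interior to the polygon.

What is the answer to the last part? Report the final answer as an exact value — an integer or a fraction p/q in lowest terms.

Part 1: f(2) = 2*(49) + 1*(50) = 148; iterating: f(2)=148, f(3)=345, f(4)=838, f(5)=2021, f(6)=4880, f(7)=11781, f(8)=28442, f(9)=68665, f(10)=165772; answer 165772
Part 2: S1 = 165772; c = 36; cross terms: (36*-13 - -19*-21)=-867, (-19*28 - -40*-13)=-1052, (-40*-21 - 36*28)=-168; twice the area = |-2087| = 2087; area = 2087/2; boundary points = 1 + 1 + 1 = 3; strictly interior points = area - boundary/2 + 1 = 1043; answer 1043

1043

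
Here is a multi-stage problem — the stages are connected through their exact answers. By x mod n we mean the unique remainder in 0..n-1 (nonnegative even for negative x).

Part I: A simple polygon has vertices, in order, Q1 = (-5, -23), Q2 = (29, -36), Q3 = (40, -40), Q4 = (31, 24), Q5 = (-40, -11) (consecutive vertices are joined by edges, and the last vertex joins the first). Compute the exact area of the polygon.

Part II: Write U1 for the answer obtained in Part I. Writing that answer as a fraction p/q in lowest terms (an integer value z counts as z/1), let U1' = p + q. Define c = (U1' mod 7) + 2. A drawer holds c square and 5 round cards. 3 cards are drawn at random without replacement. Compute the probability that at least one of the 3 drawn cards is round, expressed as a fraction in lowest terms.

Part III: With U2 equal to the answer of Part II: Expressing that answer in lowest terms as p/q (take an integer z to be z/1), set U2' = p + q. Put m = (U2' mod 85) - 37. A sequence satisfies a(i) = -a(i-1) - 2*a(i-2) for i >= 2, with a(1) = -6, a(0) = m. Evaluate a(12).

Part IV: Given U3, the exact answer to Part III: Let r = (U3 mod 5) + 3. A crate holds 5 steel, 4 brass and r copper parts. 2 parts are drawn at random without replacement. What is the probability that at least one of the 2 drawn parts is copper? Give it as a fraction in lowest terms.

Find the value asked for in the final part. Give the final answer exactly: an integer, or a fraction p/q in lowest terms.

5/11

Part I: cross terms: (-5*-36 - 29*-23)=847, (29*-40 - 40*-36)=280, (40*24 - 31*-40)=2200, (31*-11 - -40*24)=619, (-40*-23 - -5*-11)=865; twice the area = |4811| = 4811; area = 4811/2; answer 4811/2
Part II: U1 = 4811/2; threaded value p + q = 4813; c = 6; total draws C(11,3) = 165; complement C(6,3) = 20; favorable 165 - 20 = 145; P = 29/33; answer 29/33
Part III: U2 = 29/33; threaded value p + q = 62; m = 25; a(2) = -1*(-6) - 2*(25) = -44; iterating: a(2)=-44, a(3)=56, a(4)=32, a(5)=-144, a(6)=80, a(7)=208, a(8)=-368, a(9)=-48, a(10)=784, a(11)=-688, a(12)=-880; answer -880
Part IV: U3 = -880; r = 3; total draws C(12,2) = 66; complement C(9,2) = 36; favorable 66 - 36 = 30; P = 5/11; answer 5/11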